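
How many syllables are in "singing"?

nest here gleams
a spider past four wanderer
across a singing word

"singing" has 2 syllables.

2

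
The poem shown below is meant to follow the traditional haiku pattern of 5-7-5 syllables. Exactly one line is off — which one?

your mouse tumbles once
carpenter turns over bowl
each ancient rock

Line 1: your(1) + mouse(1) + tumbles(2) + once(1) = 5 ✓
Line 2: carpenter(3) + turns(1) + over(2) + bowl(1) = 7 ✓
Line 3: each(1) + ancient(2) + rock(1) = 4 (expected 5)

The third line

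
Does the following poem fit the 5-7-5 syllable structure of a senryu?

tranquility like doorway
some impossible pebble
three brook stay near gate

No

Line 1: "tranquility like doorway": 4+1+2 = 7 (expected 5)
Line 2: "some impossible pebble": 1+4+2 = 7 ✓
Line 3: "three brook stay near gate": 1+1+1+1+1 = 5 ✓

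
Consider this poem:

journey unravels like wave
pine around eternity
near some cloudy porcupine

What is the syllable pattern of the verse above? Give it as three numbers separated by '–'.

7–7–7

Line 1: journey (2), unravels (3), like (1), wave (1) → 7
Line 2: pine (1), around (2), eternity (4) → 7
Line 3: near (1), some (1), cloudy (2), porcupine (3) → 7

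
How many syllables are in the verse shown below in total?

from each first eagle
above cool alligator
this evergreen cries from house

Line 1: from (1), each (1), first (1), eagle (2) → 5
Line 2: above (2), cool (1), alligator (4) → 7
Line 3: this (1), evergreen (3), cries (1), from (1), house (1) → 7
Total: 5 + 7 + 7 = 19

19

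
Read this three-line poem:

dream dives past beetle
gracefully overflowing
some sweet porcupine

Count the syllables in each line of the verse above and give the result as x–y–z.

5–7–5

Line 1: dream(1) + dives(1) + past(1) + beetle(2) = 5
Line 2: gracefully(3) + overflowing(4) = 7
Line 3: some(1) + sweet(1) + porcupine(3) = 5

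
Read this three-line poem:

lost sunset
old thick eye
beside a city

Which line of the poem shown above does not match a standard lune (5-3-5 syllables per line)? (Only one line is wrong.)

The first line

Line 1: lost (1), sunset (2) → 3 (expected 5)
Line 2: old (1), thick (1), eye (1) → 3 ✓
Line 3: beside (2), a (1), city (2) → 5 ✓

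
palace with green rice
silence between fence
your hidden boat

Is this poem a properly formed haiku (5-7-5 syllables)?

Line 1: palace (2), with (1), green (1), rice (1) → 5 ✓
Line 2: silence (2), between (2), fence (1) → 5 (expected 7)
Line 3: your (1), hidden (2), boat (1) → 4 (expected 5)

No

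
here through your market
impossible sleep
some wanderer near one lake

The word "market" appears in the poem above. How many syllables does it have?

2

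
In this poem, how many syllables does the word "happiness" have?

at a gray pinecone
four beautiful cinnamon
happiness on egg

"happiness" has 3 syllables.

3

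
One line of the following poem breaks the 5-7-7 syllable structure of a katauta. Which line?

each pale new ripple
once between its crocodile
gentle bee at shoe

Line 1: each(1) + pale(1) + new(1) + ripple(2) = 5 ✓
Line 2: once(1) + between(2) + its(1) + crocodile(3) = 7 ✓
Line 3: gentle(2) + bee(1) + at(1) + shoe(1) = 5 (expected 7)

The third line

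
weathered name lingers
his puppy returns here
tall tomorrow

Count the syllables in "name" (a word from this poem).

"name" has 1 syllable.

1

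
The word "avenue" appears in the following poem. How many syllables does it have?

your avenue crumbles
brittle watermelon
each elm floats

"avenue" has 3 syllables.

3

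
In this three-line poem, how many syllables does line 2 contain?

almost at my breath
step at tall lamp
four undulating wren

4

Line 2: "step at tall lamp": 1+1+1+1 = 4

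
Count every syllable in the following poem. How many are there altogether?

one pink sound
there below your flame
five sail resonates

Line 1: one (1), pink (1), sound (1) → 3
Line 2: there (1), below (2), your (1), flame (1) → 5
Line 3: five (1), sail (1), resonates (3) → 5
Total: 3 + 5 + 5 = 13

13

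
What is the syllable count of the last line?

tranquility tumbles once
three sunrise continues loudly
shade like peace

The last line: shade (1), like (1), peace (1) → 3

3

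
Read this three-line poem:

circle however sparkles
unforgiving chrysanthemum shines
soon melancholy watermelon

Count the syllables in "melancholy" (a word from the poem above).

4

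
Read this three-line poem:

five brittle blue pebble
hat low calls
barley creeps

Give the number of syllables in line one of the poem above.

6

Line one: five (1), brittle (2), blue (1), pebble (2) → 6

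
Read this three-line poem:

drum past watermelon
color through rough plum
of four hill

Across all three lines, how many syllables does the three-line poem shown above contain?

14

Line 1: "drum past watermelon": 1+1+4 = 6
Line 2: "color through rough plum": 2+1+1+1 = 5
Line 3: "of four hill": 1+1+1 = 3
Total: 6 + 5 + 3 = 14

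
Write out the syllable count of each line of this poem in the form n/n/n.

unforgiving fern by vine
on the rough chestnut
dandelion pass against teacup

7/5/9

Line 1: unforgiving (4), fern (1), by (1), vine (1) → 7
Line 2: on (1), the (1), rough (1), chestnut (2) → 5
Line 3: dandelion (4), pass (1), against (2), teacup (2) → 9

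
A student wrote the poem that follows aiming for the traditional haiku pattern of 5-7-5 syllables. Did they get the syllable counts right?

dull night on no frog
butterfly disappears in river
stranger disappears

Line 1: dull(1) + night(1) + on(1) + no(1) + frog(1) = 5 ✓
Line 2: butterfly(3) + disappears(3) + in(1) + river(2) = 9 (expected 7)
Line 3: stranger(2) + disappears(3) = 5 ✓

No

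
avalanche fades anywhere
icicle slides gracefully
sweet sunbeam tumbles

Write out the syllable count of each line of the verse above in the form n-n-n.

Line 1: avalanche(3) + fades(1) + anywhere(3) = 7
Line 2: icicle(3) + slides(1) + gracefully(3) = 7
Line 3: sweet(1) + sunbeam(2) + tumbles(2) = 5

7-7-5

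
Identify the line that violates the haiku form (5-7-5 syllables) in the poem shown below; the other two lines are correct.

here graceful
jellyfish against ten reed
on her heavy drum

Line 1

Line 1: here(1) + graceful(2) = 3 (expected 5)
Line 2: jellyfish(3) + against(2) + ten(1) + reed(1) = 7 ✓
Line 3: on(1) + her(1) + heavy(2) + drum(1) = 5 ✓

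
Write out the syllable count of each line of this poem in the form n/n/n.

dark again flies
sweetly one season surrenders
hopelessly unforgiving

4/8/7

Line 1: dark(1) + again(2) + flies(1) = 4
Line 2: sweetly(2) + one(1) + season(2) + surrenders(3) = 8
Line 3: hopelessly(3) + unforgiving(4) = 7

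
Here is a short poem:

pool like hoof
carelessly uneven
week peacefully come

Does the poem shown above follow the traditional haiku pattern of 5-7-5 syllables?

Line 1: pool (1), like (1), hoof (1) → 3 (expected 5)
Line 2: carelessly (3), uneven (3) → 6 (expected 7)
Line 3: week (1), peacefully (3), come (1) → 5 ✓

No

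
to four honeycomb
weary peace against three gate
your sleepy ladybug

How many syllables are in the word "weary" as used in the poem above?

2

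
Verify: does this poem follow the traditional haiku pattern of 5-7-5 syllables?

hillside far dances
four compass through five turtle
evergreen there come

Yes

Line 1: hillside(2) + far(1) + dances(2) = 5 ✓
Line 2: four(1) + compass(2) + through(1) + five(1) + turtle(2) = 7 ✓
Line 3: evergreen(3) + there(1) + come(1) = 5 ✓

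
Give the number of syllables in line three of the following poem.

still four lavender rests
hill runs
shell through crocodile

Line three: shell(1) + through(1) + crocodile(3) = 5

5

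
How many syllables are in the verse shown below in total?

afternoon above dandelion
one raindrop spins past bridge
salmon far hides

Line 1: afternoon (3), above (2), dandelion (4) → 9
Line 2: one (1), raindrop (2), spins (1), past (1), bridge (1) → 6
Line 3: salmon (2), far (1), hides (1) → 4
Total: 9 + 6 + 4 = 19

19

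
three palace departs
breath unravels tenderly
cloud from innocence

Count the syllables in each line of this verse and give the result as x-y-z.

5-7-5

Line 1: three (1), palace (2), departs (2) → 5
Line 2: breath (1), unravels (3), tenderly (3) → 7
Line 3: cloud (1), from (1), innocence (3) → 5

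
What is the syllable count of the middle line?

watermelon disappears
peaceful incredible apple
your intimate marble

The middle line: peaceful(2) + incredible(4) + apple(2) = 8

8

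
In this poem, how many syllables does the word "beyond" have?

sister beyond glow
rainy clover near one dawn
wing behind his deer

"beyond" has 2 syllables.

2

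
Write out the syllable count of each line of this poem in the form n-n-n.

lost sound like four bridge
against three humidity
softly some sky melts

5-7-5

Line 1: lost (1), sound (1), like (1), four (1), bridge (1) → 5
Line 2: against (2), three (1), humidity (4) → 7
Line 3: softly (2), some (1), sky (1), melts (1) → 5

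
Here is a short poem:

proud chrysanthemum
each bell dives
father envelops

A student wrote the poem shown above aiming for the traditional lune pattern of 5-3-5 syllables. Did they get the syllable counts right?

Line 1: "proud chrysanthemum": 1+4 = 5 ✓
Line 2: "each bell dives": 1+1+1 = 3 ✓
Line 3: "father envelops": 2+3 = 5 ✓

Yes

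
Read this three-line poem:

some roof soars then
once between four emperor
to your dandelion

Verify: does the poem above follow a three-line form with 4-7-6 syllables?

Yes

Line 1: some(1) + roof(1) + soars(1) + then(1) = 4 ✓
Line 2: once(1) + between(2) + four(1) + emperor(3) = 7 ✓
Line 3: to(1) + your(1) + dandelion(4) = 6 ✓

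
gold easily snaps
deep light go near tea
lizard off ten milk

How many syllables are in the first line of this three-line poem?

5

The first line: gold(1) + easily(3) + snaps(1) = 5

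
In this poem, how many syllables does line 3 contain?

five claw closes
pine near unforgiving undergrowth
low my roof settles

Line 3: low(1) + my(1) + roof(1) + settles(2) = 5

5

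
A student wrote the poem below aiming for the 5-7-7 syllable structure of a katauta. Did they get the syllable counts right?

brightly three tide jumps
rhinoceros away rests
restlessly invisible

Line 1: brightly(2) + three(1) + tide(1) + jumps(1) = 5 ✓
Line 2: rhinoceros(4) + away(2) + rests(1) = 7 ✓
Line 3: restlessly(3) + invisible(4) = 7 ✓

Yes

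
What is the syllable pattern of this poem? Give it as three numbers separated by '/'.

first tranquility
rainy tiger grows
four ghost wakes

Line 1: first(1) + tranquility(4) = 5
Line 2: rainy(2) + tiger(2) + grows(1) = 5
Line 3: four(1) + ghost(1) + wakes(1) = 3

5/5/3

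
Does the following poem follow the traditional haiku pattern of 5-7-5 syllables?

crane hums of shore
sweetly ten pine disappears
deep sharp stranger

No

Line 1: "crane hums of shore": 1+1+1+1 = 4 (expected 5)
Line 2: "sweetly ten pine disappears": 2+1+1+3 = 7 ✓
Line 3: "deep sharp stranger": 1+1+2 = 4 (expected 5)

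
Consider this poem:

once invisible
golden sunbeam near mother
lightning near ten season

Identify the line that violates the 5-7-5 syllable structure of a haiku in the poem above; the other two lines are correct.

The third line

Line 1: once(1) + invisible(4) = 5 ✓
Line 2: golden(2) + sunbeam(2) + near(1) + mother(2) = 7 ✓
Line 3: lightning(2) + near(1) + ten(1) + season(2) = 6 (expected 5)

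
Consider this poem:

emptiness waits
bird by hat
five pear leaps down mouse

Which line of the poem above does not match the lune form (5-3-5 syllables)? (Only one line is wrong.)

Line 1: "emptiness waits": 3+1 = 4 (expected 5)
Line 2: "bird by hat": 1+1+1 = 3 ✓
Line 3: "five pear leaps down mouse": 1+1+1+1+1 = 5 ✓

The first line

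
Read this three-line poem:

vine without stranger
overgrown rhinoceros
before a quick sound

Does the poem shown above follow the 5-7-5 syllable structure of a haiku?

Yes

Line 1: "vine without stranger": 1+2+2 = 5 ✓
Line 2: "overgrown rhinoceros": 3+4 = 7 ✓
Line 3: "before a quick sound": 2+1+1+1 = 5 ✓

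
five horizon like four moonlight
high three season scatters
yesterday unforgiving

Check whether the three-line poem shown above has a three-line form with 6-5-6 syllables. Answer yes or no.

Line 1: "five horizon like four moonlight": 1+3+1+1+2 = 8 (expected 6)
Line 2: "high three season scatters": 1+1+2+2 = 6 (expected 5)
Line 3: "yesterday unforgiving": 3+4 = 7 (expected 6)

No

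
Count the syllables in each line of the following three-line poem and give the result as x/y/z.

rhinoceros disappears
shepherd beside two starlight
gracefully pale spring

Line 1: rhinoceros(4) + disappears(3) = 7
Line 2: shepherd(2) + beside(2) + two(1) + starlight(2) = 7
Line 3: gracefully(3) + pale(1) + spring(1) = 5

7/7/5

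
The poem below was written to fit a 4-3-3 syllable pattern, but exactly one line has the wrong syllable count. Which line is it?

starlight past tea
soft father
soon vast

Line 1: "starlight past tea": 2+1+1 = 4 ✓
Line 2: "soft father": 1+2 = 3 ✓
Line 3: "soon vast": 1+1 = 2 (expected 3)

Line 3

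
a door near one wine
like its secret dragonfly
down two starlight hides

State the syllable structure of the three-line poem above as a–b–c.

5–7–5

Line 1: a(1) + door(1) + near(1) + one(1) + wine(1) = 5
Line 2: like(1) + its(1) + secret(2) + dragonfly(3) = 7
Line 3: down(1) + two(1) + starlight(2) + hides(1) = 5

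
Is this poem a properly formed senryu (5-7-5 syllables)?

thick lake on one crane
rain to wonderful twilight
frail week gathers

No

Line 1: "thick lake on one crane": 1+1+1+1+1 = 5 ✓
Line 2: "rain to wonderful twilight": 1+1+3+2 = 7 ✓
Line 3: "frail week gathers": 1+1+2 = 4 (expected 5)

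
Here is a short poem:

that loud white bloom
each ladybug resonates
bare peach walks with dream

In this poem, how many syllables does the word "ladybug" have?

3

"ladybug" has 3 syllables.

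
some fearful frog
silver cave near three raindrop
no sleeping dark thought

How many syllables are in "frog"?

1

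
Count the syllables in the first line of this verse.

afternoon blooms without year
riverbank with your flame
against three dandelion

7

The first line: afternoon(3) + blooms(1) + without(2) + year(1) = 7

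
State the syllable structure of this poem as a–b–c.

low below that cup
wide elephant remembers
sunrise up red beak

Line 1: low(1) + below(2) + that(1) + cup(1) = 5
Line 2: wide(1) + elephant(3) + remembers(3) = 7
Line 3: sunrise(2) + up(1) + red(1) + beak(1) = 5

5–7–5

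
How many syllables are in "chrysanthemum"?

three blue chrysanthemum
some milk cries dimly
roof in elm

4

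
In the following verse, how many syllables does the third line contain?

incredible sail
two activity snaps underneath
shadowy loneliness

6

The third line: shadowy(3) + loneliness(3) = 6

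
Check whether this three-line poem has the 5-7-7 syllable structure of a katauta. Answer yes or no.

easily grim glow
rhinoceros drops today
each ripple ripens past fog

Line 1: "easily grim glow": 3+1+1 = 5 ✓
Line 2: "rhinoceros drops today": 4+1+2 = 7 ✓
Line 3: "each ripple ripens past fog": 1+2+2+1+1 = 7 ✓

Yes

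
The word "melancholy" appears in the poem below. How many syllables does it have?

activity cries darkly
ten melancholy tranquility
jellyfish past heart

4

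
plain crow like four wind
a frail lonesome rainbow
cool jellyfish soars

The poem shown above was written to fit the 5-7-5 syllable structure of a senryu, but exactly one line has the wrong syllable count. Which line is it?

Line 1: plain(1) + crow(1) + like(1) + four(1) + wind(1) = 5 ✓
Line 2: a(1) + frail(1) + lonesome(2) + rainbow(2) = 6 (expected 7)
Line 3: cool(1) + jellyfish(3) + soars(1) = 5 ✓

The second line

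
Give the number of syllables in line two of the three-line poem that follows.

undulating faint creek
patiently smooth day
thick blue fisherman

5

Line two: patiently(3) + smooth(1) + day(1) = 5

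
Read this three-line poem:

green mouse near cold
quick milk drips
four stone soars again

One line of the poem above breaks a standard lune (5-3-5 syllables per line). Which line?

Line 1: green (1), mouse (1), near (1), cold (1) → 4 (expected 5)
Line 2: quick (1), milk (1), drips (1) → 3 ✓
Line 3: four (1), stone (1), soars (1), again (2) → 5 ✓

Line 1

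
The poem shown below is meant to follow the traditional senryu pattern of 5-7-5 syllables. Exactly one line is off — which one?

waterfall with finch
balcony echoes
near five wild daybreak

The second line

Line 1: waterfall(3) + with(1) + finch(1) = 5 ✓
Line 2: balcony(3) + echoes(2) = 5 (expected 7)
Line 3: near(1) + five(1) + wild(1) + daybreak(2) = 5 ✓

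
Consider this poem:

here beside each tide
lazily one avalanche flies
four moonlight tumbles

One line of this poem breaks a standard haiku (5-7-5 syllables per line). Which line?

Line 1: here(1) + beside(2) + each(1) + tide(1) = 5 ✓
Line 2: lazily(3) + one(1) + avalanche(3) + flies(1) = 8 (expected 7)
Line 3: four(1) + moonlight(2) + tumbles(2) = 5 ✓

Line 2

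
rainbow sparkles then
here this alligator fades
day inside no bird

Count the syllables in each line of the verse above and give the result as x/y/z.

5/7/5

Line 1: rainbow(2) + sparkles(2) + then(1) = 5
Line 2: here(1) + this(1) + alligator(4) + fades(1) = 7
Line 3: day(1) + inside(2) + no(1) + bird(1) = 5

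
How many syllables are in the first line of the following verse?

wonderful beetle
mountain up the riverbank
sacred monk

5

The first line: "wonderful beetle": 3+2 = 5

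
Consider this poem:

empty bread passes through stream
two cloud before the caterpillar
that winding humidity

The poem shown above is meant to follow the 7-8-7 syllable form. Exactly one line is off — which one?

Line 1: empty (2), bread (1), passes (2), through (1), stream (1) → 7 ✓
Line 2: two (1), cloud (1), before (2), the (1), caterpillar (4) → 9 (expected 8)
Line 3: that (1), winding (2), humidity (4) → 7 ✓

Line 2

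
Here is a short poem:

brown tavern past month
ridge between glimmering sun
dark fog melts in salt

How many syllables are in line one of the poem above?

5

Line one: brown(1) + tavern(2) + past(1) + month(1) = 5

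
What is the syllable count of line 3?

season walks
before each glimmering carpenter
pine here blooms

3

Line 3: pine(1) + here(1) + blooms(1) = 3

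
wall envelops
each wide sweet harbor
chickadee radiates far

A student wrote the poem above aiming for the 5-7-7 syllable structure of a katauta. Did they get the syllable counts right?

No

Line 1: wall (1), envelops (3) → 4 (expected 5)
Line 2: each (1), wide (1), sweet (1), harbor (2) → 5 (expected 7)
Line 3: chickadee (3), radiates (3), far (1) → 7 ✓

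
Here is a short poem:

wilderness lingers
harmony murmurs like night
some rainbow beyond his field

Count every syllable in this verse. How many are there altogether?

19

Line 1: wilderness (3), lingers (2) → 5
Line 2: harmony (3), murmurs (2), like (1), night (1) → 7
Line 3: some (1), rainbow (2), beyond (2), his (1), field (1) → 7
Total: 5 + 7 + 7 = 19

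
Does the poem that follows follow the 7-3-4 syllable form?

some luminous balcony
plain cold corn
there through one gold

Yes

Line 1: some (1), luminous (3), balcony (3) → 7 ✓
Line 2: plain (1), cold (1), corn (1) → 3 ✓
Line 3: there (1), through (1), one (1), gold (1) → 4 ✓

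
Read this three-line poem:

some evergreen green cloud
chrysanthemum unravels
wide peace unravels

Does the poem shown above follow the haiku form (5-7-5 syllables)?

No

Line 1: "some evergreen green cloud": 1+3+1+1 = 6 (expected 5)
Line 2: "chrysanthemum unravels": 4+3 = 7 ✓
Line 3: "wide peace unravels": 1+1+3 = 5 ✓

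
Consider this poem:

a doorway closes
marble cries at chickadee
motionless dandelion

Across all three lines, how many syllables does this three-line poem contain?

19

Line 1: "a doorway closes": 1+2+2 = 5
Line 2: "marble cries at chickadee": 2+1+1+3 = 7
Line 3: "motionless dandelion": 3+4 = 7
Total: 5 + 7 + 7 = 19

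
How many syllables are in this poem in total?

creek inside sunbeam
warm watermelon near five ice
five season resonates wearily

22

Line 1: "creek inside sunbeam": 1+2+2 = 5
Line 2: "warm watermelon near five ice": 1+4+1+1+1 = 8
Line 3: "five season resonates wearily": 1+2+3+3 = 9
Total: 5 + 8 + 9 = 22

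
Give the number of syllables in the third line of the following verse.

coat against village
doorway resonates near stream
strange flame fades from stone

5

The third line: strange(1) + flame(1) + fades(1) + from(1) + stone(1) = 5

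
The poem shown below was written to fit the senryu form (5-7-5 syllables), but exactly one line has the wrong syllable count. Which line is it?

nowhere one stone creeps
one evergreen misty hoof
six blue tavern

Line 1: nowhere(2) + one(1) + stone(1) + creeps(1) = 5 ✓
Line 2: one(1) + evergreen(3) + misty(2) + hoof(1) = 7 ✓
Line 3: six(1) + blue(1) + tavern(2) = 4 (expected 5)

The third line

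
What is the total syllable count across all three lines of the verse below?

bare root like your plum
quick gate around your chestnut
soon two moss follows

17

Line 1: "bare root like your plum": 1+1+1+1+1 = 5
Line 2: "quick gate around your chestnut": 1+1+2+1+2 = 7
Line 3: "soon two moss follows": 1+1+1+2 = 5
Total: 5 + 7 + 5 = 17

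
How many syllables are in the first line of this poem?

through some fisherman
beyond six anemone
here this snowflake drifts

5

The first line: "through some fisherman": 1+1+3 = 5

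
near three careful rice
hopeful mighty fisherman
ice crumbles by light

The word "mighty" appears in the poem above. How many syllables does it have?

2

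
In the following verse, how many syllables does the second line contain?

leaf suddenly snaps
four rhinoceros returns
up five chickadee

The second line: four(1) + rhinoceros(4) + returns(2) = 7

7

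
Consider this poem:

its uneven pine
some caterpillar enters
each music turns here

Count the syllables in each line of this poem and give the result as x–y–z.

Line 1: its(1) + uneven(3) + pine(1) = 5
Line 2: some(1) + caterpillar(4) + enters(2) = 7
Line 3: each(1) + music(2) + turns(1) + here(1) = 5

5–7–5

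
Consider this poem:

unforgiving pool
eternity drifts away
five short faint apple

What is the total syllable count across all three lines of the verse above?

17

Line 1: unforgiving (4), pool (1) → 5
Line 2: eternity (4), drifts (1), away (2) → 7
Line 3: five (1), short (1), faint (1), apple (2) → 5
Total: 5 + 7 + 5 = 17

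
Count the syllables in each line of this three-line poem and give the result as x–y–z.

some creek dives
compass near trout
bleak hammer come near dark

3–4–6

Line 1: "some creek dives": 1+1+1 = 3
Line 2: "compass near trout": 2+1+1 = 4
Line 3: "bleak hammer come near dark": 1+2+1+1+1 = 6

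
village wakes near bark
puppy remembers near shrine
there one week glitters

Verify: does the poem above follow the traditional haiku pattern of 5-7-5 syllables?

Line 1: village(2) + wakes(1) + near(1) + bark(1) = 5 ✓
Line 2: puppy(2) + remembers(3) + near(1) + shrine(1) = 7 ✓
Line 3: there(1) + one(1) + week(1) + glitters(2) = 5 ✓

Yes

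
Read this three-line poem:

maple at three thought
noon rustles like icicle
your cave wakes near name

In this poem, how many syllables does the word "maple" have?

"maple" has 2 syllables.

2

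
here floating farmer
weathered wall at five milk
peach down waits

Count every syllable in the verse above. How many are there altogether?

Line 1: here(1) + floating(2) + farmer(2) = 5
Line 2: weathered(2) + wall(1) + at(1) + five(1) + milk(1) = 6
Line 3: peach(1) + down(1) + waits(1) = 3
Total: 5 + 6 + 3 = 14

14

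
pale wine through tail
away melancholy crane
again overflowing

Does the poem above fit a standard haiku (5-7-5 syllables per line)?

No

Line 1: pale (1), wine (1), through (1), tail (1) → 4 (expected 5)
Line 2: away (2), melancholy (4), crane (1) → 7 ✓
Line 3: again (2), overflowing (4) → 6 (expected 5)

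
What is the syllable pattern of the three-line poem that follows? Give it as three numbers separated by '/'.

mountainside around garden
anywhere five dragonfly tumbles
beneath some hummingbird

7/9/6

Line 1: mountainside(3) + around(2) + garden(2) = 7
Line 2: anywhere(3) + five(1) + dragonfly(3) + tumbles(2) = 9
Line 3: beneath(2) + some(1) + hummingbird(3) = 6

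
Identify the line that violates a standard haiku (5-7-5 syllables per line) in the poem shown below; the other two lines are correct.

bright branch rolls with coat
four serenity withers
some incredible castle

The third line

Line 1: bright(1) + branch(1) + rolls(1) + with(1) + coat(1) = 5 ✓
Line 2: four(1) + serenity(4) + withers(2) = 7 ✓
Line 3: some(1) + incredible(4) + castle(2) = 7 (expected 5)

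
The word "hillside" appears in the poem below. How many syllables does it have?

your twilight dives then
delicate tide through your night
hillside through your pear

2

"hillside" has 2 syllables.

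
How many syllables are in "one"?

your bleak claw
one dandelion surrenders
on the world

1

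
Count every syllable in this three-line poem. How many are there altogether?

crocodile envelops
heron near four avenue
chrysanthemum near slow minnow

Line 1: crocodile (3), envelops (3) → 6
Line 2: heron (2), near (1), four (1), avenue (3) → 7
Line 3: chrysanthemum (4), near (1), slow (1), minnow (2) → 8
Total: 6 + 7 + 8 = 21

21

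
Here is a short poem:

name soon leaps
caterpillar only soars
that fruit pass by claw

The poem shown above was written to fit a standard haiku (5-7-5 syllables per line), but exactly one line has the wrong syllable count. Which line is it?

The first line

Line 1: name(1) + soon(1) + leaps(1) = 3 (expected 5)
Line 2: caterpillar(4) + only(2) + soars(1) = 7 ✓
Line 3: that(1) + fruit(1) + pass(1) + by(1) + claw(1) = 5 ✓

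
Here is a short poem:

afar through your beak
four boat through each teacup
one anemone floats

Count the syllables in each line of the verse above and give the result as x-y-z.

5-6-6

Line 1: afar (2), through (1), your (1), beak (1) → 5
Line 2: four (1), boat (1), through (1), each (1), teacup (2) → 6
Line 3: one (1), anemone (4), floats (1) → 6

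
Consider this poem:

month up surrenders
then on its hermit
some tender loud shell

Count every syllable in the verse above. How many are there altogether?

Line 1: month (1), up (1), surrenders (3) → 5
Line 2: then (1), on (1), its (1), hermit (2) → 5
Line 3: some (1), tender (2), loud (1), shell (1) → 5
Total: 5 + 5 + 5 = 15

15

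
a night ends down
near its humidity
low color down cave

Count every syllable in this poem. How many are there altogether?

15

Line 1: a (1), night (1), ends (1), down (1) → 4
Line 2: near (1), its (1), humidity (4) → 6
Line 3: low (1), color (2), down (1), cave (1) → 5
Total: 4 + 6 + 5 = 15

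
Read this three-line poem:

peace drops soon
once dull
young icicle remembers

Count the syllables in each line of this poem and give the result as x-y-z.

Line 1: "peace drops soon": 1+1+1 = 3
Line 2: "once dull": 1+1 = 2
Line 3: "young icicle remembers": 1+3+3 = 7

3-2-7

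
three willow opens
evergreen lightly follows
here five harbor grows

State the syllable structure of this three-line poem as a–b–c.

5–7–5

Line 1: "three willow opens": 1+2+2 = 5
Line 2: "evergreen lightly follows": 3+2+2 = 7
Line 3: "here five harbor grows": 1+1+2+1 = 5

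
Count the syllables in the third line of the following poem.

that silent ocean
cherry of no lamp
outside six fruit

The third line: "outside six fruit": 2+1+1 = 4

4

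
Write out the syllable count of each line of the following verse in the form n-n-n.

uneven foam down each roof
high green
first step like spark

Line 1: "uneven foam down each roof": 3+1+1+1+1 = 7
Line 2: "high green": 1+1 = 2
Line 3: "first step like spark": 1+1+1+1 = 4

7-2-4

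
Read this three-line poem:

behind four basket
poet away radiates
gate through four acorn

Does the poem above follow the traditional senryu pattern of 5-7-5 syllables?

Yes

Line 1: "behind four basket": 2+1+2 = 5 ✓
Line 2: "poet away radiates": 2+2+3 = 7 ✓
Line 3: "gate through four acorn": 1+1+1+2 = 5 ✓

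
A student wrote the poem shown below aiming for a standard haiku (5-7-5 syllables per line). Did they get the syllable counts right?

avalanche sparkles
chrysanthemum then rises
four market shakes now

Yes

Line 1: "avalanche sparkles": 3+2 = 5 ✓
Line 2: "chrysanthemum then rises": 4+1+2 = 7 ✓
Line 3: "four market shakes now": 1+2+1+1 = 5 ✓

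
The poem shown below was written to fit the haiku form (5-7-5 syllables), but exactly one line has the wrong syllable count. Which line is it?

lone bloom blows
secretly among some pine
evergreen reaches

Line 1: lone(1) + bloom(1) + blows(1) = 3 (expected 5)
Line 2: secretly(3) + among(2) + some(1) + pine(1) = 7 ✓
Line 3: evergreen(3) + reaches(2) = 5 ✓

The first line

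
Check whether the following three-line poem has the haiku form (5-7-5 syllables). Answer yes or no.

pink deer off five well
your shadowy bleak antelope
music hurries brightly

No

Line 1: pink (1), deer (1), off (1), five (1), well (1) → 5 ✓
Line 2: your (1), shadowy (3), bleak (1), antelope (3) → 8 (expected 7)
Line 3: music (2), hurries (2), brightly (2) → 6 (expected 5)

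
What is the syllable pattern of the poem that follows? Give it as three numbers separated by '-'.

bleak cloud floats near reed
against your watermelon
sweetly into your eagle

Line 1: "bleak cloud floats near reed": 1+1+1+1+1 = 5
Line 2: "against your watermelon": 2+1+4 = 7
Line 3: "sweetly into your eagle": 2+2+1+2 = 7

5-7-7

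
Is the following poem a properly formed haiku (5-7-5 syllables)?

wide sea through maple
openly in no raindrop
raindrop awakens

Yes

Line 1: "wide sea through maple": 1+1+1+2 = 5 ✓
Line 2: "openly in no raindrop": 3+1+1+2 = 7 ✓
Line 3: "raindrop awakens": 2+3 = 5 ✓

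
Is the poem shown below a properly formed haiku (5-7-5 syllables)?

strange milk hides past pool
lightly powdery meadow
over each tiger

Line 1: strange(1) + milk(1) + hides(1) + past(1) + pool(1) = 5 ✓
Line 2: lightly(2) + powdery(3) + meadow(2) = 7 ✓
Line 3: over(2) + each(1) + tiger(2) = 5 ✓

Yes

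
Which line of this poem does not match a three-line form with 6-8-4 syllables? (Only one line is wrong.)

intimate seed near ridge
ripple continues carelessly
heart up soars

The third line

Line 1: intimate(3) + seed(1) + near(1) + ridge(1) = 6 ✓
Line 2: ripple(2) + continues(3) + carelessly(3) = 8 ✓
Line 3: heart(1) + up(1) + soars(1) = 3 (expected 4)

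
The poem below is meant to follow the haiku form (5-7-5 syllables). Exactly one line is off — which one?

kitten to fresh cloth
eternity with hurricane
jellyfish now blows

The second line

Line 1: "kitten to fresh cloth": 2+1+1+1 = 5 ✓
Line 2: "eternity with hurricane": 4+1+3 = 8 (expected 7)
Line 3: "jellyfish now blows": 3+1+1 = 5 ✓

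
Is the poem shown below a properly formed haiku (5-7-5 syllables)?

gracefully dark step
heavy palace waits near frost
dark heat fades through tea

Yes

Line 1: gracefully (3), dark (1), step (1) → 5 ✓
Line 2: heavy (2), palace (2), waits (1), near (1), frost (1) → 7 ✓
Line 3: dark (1), heat (1), fades (1), through (1), tea (1) → 5 ✓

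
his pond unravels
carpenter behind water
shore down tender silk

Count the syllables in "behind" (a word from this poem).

2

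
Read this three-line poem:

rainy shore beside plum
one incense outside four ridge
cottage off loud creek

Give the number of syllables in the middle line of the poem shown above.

7

The middle line: one (1), incense (2), outside (2), four (1), ridge (1) → 7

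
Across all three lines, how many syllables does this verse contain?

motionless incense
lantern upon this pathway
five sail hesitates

Line 1: "motionless incense": 3+2 = 5
Line 2: "lantern upon this pathway": 2+2+1+2 = 7
Line 3: "five sail hesitates": 1+1+3 = 5
Total: 5 + 7 + 5 = 17

17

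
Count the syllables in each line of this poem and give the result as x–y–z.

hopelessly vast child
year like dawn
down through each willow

5–3–5

Line 1: "hopelessly vast child": 3+1+1 = 5
Line 2: "year like dawn": 1+1+1 = 3
Line 3: "down through each willow": 1+1+1+2 = 5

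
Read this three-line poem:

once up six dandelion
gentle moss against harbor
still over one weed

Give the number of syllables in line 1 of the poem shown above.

Line 1: once(1) + up(1) + six(1) + dandelion(4) = 7

7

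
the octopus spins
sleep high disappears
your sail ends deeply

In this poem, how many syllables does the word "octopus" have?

"octopus" has 3 syllables.

3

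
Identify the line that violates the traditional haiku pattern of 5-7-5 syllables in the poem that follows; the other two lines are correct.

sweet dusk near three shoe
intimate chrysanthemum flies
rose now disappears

Line 2

Line 1: "sweet dusk near three shoe": 1+1+1+1+1 = 5 ✓
Line 2: "intimate chrysanthemum flies": 3+4+1 = 8 (expected 7)
Line 3: "rose now disappears": 1+1+3 = 5 ✓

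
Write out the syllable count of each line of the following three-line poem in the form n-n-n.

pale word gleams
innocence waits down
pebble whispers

Line 1: pale (1), word (1), gleams (1) → 3
Line 2: innocence (3), waits (1), down (1) → 5
Line 3: pebble (2), whispers (2) → 4

3-5-4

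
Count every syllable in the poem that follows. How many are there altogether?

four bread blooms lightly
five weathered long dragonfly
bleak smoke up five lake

Line 1: "four bread blooms lightly": 1+1+1+2 = 5
Line 2: "five weathered long dragonfly": 1+2+1+3 = 7
Line 3: "bleak smoke up five lake": 1+1+1+1+1 = 5
Total: 5 + 7 + 5 = 17

17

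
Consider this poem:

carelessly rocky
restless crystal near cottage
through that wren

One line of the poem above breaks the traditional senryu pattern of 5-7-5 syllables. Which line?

Line 1: carelessly(3) + rocky(2) = 5 ✓
Line 2: restless(2) + crystal(2) + near(1) + cottage(2) = 7 ✓
Line 3: through(1) + that(1) + wren(1) = 3 (expected 5)

Line 3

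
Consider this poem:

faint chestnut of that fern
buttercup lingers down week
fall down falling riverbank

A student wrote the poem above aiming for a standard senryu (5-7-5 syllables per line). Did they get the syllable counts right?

Line 1: faint (1), chestnut (2), of (1), that (1), fern (1) → 6 (expected 5)
Line 2: buttercup (3), lingers (2), down (1), week (1) → 7 ✓
Line 3: fall (1), down (1), falling (2), riverbank (3) → 7 (expected 5)

No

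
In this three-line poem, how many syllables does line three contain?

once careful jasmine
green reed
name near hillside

Line three: "name near hillside": 1+1+2 = 4

4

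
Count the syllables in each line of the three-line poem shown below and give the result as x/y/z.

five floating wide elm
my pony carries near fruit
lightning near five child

5/7/5

Line 1: "five floating wide elm": 1+2+1+1 = 5
Line 2: "my pony carries near fruit": 1+2+2+1+1 = 7
Line 3: "lightning near five child": 2+1+1+1 = 5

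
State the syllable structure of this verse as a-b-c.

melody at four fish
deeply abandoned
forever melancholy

6-5-7

Line 1: melody (3), at (1), four (1), fish (1) → 6
Line 2: deeply (2), abandoned (3) → 5
Line 3: forever (3), melancholy (4) → 7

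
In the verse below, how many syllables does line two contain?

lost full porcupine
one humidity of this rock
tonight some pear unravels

8

Line two: "one humidity of this rock": 1+4+1+1+1 = 8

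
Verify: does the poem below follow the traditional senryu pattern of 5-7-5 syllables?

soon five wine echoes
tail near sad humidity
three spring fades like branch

Line 1: "soon five wine echoes": 1+1+1+2 = 5 ✓
Line 2: "tail near sad humidity": 1+1+1+4 = 7 ✓
Line 3: "three spring fades like branch": 1+1+1+1+1 = 5 ✓

Yes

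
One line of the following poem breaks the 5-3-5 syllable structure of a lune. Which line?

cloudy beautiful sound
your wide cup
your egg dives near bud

Line 1: "cloudy beautiful sound": 2+3+1 = 6 (expected 5)
Line 2: "your wide cup": 1+1+1 = 3 ✓
Line 3: "your egg dives near bud": 1+1+1+1+1 = 5 ✓

The first line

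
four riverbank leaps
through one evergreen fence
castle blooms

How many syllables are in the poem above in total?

Line 1: four (1), riverbank (3), leaps (1) → 5
Line 2: through (1), one (1), evergreen (3), fence (1) → 6
Line 3: castle (2), blooms (1) → 3
Total: 5 + 6 + 3 = 14

14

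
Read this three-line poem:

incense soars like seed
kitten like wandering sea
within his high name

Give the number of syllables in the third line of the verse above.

The third line: within(2) + his(1) + high(1) + name(1) = 5

5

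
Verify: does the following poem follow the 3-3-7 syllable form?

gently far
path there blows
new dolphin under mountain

Yes

Line 1: gently (2), far (1) → 3 ✓
Line 2: path (1), there (1), blows (1) → 3 ✓
Line 3: new (1), dolphin (2), under (2), mountain (2) → 7 ✓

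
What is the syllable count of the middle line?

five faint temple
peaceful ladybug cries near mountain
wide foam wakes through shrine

The middle line: peaceful(2) + ladybug(3) + cries(1) + near(1) + mountain(2) = 9

9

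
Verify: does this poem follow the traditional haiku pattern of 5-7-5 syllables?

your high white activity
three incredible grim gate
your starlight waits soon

Line 1: "your high white activity": 1+1+1+4 = 7 (expected 5)
Line 2: "three incredible grim gate": 1+4+1+1 = 7 ✓
Line 3: "your starlight waits soon": 1+2+1+1 = 5 ✓

No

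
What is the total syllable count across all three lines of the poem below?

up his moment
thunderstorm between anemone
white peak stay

16

Line 1: "up his moment": 1+1+2 = 4
Line 2: "thunderstorm between anemone": 3+2+4 = 9
Line 3: "white peak stay": 1+1+1 = 3
Total: 4 + 9 + 3 = 16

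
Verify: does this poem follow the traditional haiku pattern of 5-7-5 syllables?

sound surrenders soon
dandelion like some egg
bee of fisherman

Yes

Line 1: "sound surrenders soon": 1+3+1 = 5 ✓
Line 2: "dandelion like some egg": 4+1+1+1 = 7 ✓
Line 3: "bee of fisherman": 1+1+3 = 5 ✓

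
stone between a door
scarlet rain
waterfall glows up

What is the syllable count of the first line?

The first line: "stone between a door": 1+2+1+1 = 5

5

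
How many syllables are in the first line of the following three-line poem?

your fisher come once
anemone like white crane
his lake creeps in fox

The first line: your(1) + fisher(2) + come(1) + once(1) = 5

5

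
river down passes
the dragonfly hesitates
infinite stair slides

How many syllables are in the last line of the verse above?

5

The last line: infinite (3), stair (1), slides (1) → 5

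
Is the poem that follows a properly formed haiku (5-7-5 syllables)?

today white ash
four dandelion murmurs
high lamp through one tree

Line 1: today(2) + white(1) + ash(1) = 4 (expected 5)
Line 2: four(1) + dandelion(4) + murmurs(2) = 7 ✓
Line 3: high(1) + lamp(1) + through(1) + one(1) + tree(1) = 5 ✓

No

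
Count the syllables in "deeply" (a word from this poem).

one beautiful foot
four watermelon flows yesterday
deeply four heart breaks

2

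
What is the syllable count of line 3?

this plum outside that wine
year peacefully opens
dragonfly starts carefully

Line 3: dragonfly (3), starts (1), carefully (3) → 7

7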